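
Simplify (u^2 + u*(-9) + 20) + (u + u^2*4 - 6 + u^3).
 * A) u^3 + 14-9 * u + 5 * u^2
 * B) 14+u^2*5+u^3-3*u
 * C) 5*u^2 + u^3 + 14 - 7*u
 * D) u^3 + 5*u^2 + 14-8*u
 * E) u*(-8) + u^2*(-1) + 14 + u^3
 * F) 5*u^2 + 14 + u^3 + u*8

Adding the polynomials and combining like terms:
(u^2 + u*(-9) + 20) + (u + u^2*4 - 6 + u^3)
= u^3 + 5*u^2 + 14-8*u
D) u^3 + 5*u^2 + 14-8*u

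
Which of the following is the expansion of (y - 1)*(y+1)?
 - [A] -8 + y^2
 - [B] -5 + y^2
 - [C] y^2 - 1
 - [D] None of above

Expanding (y - 1)*(y+1):
= y^2 - 1
C) y^2 - 1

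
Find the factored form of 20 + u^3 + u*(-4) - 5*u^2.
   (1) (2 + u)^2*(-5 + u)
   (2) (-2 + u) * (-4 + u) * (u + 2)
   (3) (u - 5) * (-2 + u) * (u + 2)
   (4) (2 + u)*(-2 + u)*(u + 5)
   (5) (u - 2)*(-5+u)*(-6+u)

We need to factor 20 + u^3 + u*(-4) - 5*u^2.
The factored form is (u - 5) * (-2 + u) * (u + 2).
3) (u - 5) * (-2 + u) * (u + 2)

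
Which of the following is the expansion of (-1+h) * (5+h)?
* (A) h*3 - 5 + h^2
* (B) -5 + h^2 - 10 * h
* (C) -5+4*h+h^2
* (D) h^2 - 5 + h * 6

Expanding (-1+h) * (5+h):
= -5+4*h+h^2
C) -5+4*h+h^2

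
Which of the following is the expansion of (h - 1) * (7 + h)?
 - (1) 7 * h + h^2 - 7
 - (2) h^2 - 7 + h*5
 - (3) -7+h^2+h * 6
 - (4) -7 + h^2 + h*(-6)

Expanding (h - 1) * (7 + h):
= -7+h^2+h * 6
3) -7+h^2+h * 6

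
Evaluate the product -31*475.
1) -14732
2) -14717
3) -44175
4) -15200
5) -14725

-31 * 475 = -14725
5) -14725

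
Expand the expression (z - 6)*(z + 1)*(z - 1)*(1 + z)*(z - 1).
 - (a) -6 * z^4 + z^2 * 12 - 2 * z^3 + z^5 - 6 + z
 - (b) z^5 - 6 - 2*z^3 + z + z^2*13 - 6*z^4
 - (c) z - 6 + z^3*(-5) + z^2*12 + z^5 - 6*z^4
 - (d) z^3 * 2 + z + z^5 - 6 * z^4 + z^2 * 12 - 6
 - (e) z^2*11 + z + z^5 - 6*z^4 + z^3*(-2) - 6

Expanding (z - 6)*(z + 1)*(z - 1)*(1 + z)*(z - 1):
= -6 * z^4 + z^2 * 12 - 2 * z^3 + z^5 - 6 + z
a) -6 * z^4 + z^2 * 12 - 2 * z^3 + z^5 - 6 + z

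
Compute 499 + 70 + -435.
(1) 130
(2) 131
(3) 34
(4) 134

First: 499 + 70 = 569
Then: 569 + -435 = 134
4) 134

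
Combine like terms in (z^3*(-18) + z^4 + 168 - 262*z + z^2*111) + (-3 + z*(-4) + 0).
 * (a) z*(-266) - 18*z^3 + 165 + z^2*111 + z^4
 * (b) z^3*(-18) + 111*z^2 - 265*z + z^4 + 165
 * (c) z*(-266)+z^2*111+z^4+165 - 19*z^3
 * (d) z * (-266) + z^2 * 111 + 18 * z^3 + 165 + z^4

Adding the polynomials and combining like terms:
(z^3*(-18) + z^4 + 168 - 262*z + z^2*111) + (-3 + z*(-4) + 0)
= z*(-266) - 18*z^3 + 165 + z^2*111 + z^4
a) z*(-266) - 18*z^3 + 165 + z^2*111 + z^4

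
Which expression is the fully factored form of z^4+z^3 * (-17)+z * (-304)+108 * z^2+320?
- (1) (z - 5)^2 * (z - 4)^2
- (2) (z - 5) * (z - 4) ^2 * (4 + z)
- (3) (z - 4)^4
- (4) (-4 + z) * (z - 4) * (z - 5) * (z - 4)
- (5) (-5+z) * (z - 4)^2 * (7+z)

We need to factor z^4+z^3 * (-17)+z * (-304)+108 * z^2+320.
The factored form is (-4 + z) * (z - 4) * (z - 5) * (z - 4).
4) (-4 + z) * (z - 4) * (z - 5) * (z - 4)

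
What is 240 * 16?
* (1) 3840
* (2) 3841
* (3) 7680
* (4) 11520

240 * 16 = 3840
1) 3840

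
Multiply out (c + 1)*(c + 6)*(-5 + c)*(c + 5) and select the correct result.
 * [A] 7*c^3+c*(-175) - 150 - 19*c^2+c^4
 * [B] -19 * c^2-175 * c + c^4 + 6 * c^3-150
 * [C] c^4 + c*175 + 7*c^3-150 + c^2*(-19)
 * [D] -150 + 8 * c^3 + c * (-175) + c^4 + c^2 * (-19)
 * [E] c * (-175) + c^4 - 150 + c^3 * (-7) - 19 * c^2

Expanding (c + 1)*(c + 6)*(-5 + c)*(c + 5):
= 7*c^3+c*(-175) - 150 - 19*c^2+c^4
A) 7*c^3+c*(-175) - 150 - 19*c^2+c^4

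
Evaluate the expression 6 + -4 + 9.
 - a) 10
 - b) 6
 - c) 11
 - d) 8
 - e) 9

First: 6 + -4 = 2
Then: 2 + 9 = 11
c) 11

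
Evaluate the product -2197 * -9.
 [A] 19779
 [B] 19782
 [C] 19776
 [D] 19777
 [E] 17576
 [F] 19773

-2197 * -9 = 19773
F) 19773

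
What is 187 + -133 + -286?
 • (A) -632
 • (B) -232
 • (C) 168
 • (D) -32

First: 187 + -133 = 54
Then: 54 + -286 = -232
B) -232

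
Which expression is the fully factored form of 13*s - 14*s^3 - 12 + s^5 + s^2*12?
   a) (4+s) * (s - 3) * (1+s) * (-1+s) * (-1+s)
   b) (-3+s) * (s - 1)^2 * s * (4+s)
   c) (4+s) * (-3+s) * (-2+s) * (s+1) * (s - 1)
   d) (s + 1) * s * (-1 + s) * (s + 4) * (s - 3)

We need to factor 13*s - 14*s^3 - 12 + s^5 + s^2*12.
The factored form is (4+s) * (s - 3) * (1+s) * (-1+s) * (-1+s).
a) (4+s) * (s - 3) * (1+s) * (-1+s) * (-1+s)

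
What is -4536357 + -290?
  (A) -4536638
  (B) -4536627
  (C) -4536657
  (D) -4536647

-4536357 + -290 = -4536647
D) -4536647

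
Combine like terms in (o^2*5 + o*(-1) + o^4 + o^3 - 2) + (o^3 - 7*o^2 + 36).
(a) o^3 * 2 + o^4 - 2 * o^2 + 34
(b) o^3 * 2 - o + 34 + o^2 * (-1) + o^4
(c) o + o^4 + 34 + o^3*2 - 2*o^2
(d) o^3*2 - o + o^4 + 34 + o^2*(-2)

Adding the polynomials and combining like terms:
(o^2*5 + o*(-1) + o^4 + o^3 - 2) + (o^3 - 7*o^2 + 36)
= o^3*2 - o + o^4 + 34 + o^2*(-2)
d) o^3*2 - o + o^4 + 34 + o^2*(-2)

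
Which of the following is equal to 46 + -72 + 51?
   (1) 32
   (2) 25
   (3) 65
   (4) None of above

First: 46 + -72 = -26
Then: -26 + 51 = 25
2) 25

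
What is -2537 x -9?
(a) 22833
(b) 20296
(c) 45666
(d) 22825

-2537 * -9 = 22833
a) 22833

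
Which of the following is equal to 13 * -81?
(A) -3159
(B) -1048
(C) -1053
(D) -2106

13 * -81 = -1053
C) -1053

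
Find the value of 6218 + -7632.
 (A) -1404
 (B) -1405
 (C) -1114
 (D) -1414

6218 + -7632 = -1414
D) -1414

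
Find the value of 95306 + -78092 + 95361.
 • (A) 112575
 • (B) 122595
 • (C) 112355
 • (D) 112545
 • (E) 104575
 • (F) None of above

First: 95306 + -78092 = 17214
Then: 17214 + 95361 = 112575
A) 112575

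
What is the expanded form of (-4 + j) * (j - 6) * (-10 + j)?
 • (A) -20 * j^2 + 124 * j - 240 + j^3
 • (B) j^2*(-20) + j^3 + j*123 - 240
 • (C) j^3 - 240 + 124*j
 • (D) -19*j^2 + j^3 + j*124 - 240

Expanding (-4 + j) * (j - 6) * (-10 + j):
= -20 * j^2 + 124 * j - 240 + j^3
A) -20 * j^2 + 124 * j - 240 + j^3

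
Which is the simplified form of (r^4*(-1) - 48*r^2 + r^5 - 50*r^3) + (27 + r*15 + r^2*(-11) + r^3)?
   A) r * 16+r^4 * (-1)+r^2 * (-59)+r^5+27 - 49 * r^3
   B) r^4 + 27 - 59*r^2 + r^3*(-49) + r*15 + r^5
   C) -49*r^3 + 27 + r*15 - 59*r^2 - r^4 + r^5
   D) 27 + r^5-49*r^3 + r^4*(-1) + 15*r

Adding the polynomials and combining like terms:
(r^4*(-1) - 48*r^2 + r^5 - 50*r^3) + (27 + r*15 + r^2*(-11) + r^3)
= -49*r^3 + 27 + r*15 - 59*r^2 - r^4 + r^5
C) -49*r^3 + 27 + r*15 - 59*r^2 - r^4 + r^5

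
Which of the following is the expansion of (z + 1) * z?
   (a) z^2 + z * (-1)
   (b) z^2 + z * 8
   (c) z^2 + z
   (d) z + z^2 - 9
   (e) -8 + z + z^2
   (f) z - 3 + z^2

Expanding (z + 1) * z:
= z^2 + z
c) z^2 + z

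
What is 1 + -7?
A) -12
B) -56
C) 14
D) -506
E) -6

1 + -7 = -6
E) -6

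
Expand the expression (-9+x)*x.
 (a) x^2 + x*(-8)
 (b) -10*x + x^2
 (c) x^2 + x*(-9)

Expanding (-9+x)*x:
= x^2 + x*(-9)
c) x^2 + x*(-9)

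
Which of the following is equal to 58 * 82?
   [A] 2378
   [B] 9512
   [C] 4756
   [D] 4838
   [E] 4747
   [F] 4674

58 * 82 = 4756
C) 4756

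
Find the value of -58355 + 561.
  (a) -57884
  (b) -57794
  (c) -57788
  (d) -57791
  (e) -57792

-58355 + 561 = -57794
b) -57794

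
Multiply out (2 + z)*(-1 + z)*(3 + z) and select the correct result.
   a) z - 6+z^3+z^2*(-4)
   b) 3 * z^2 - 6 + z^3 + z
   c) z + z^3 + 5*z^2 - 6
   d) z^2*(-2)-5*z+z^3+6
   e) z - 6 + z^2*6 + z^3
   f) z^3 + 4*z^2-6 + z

Expanding (2 + z)*(-1 + z)*(3 + z):
= z^3 + 4*z^2-6 + z
f) z^3 + 4*z^2-6 + z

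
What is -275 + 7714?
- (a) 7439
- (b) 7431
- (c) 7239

-275 + 7714 = 7439
a) 7439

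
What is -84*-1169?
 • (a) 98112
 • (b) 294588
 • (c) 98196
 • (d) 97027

-84 * -1169 = 98196
c) 98196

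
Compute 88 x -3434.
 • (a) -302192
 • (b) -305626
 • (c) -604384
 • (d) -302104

88 * -3434 = -302192
a) -302192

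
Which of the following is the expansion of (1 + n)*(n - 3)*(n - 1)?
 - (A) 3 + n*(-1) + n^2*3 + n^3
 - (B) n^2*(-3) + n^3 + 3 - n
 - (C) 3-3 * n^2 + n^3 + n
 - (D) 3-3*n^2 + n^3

Expanding (1 + n)*(n - 3)*(n - 1):
= n^2*(-3) + n^3 + 3 - n
B) n^2*(-3) + n^3 + 3 - n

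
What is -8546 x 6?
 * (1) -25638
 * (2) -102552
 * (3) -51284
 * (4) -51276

-8546 * 6 = -51276
4) -51276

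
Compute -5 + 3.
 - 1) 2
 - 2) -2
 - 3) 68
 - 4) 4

-5 + 3 = -2
2) -2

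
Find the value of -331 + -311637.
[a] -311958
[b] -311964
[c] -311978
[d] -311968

-331 + -311637 = -311968
d) -311968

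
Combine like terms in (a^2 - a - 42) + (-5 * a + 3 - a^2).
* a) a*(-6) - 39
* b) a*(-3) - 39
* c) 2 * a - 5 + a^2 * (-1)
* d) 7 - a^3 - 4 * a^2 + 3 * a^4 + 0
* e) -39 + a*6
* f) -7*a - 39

Adding the polynomials and combining like terms:
(a^2 - a - 42) + (-5*a + 3 - a^2)
= a*(-6) - 39
a) a*(-6) - 39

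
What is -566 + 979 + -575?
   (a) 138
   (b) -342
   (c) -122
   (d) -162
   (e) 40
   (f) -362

First: -566 + 979 = 413
Then: 413 + -575 = -162
d) -162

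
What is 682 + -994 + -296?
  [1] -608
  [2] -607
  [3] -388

First: 682 + -994 = -312
Then: -312 + -296 = -608
1) -608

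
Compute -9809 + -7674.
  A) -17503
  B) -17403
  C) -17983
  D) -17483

-9809 + -7674 = -17483
D) -17483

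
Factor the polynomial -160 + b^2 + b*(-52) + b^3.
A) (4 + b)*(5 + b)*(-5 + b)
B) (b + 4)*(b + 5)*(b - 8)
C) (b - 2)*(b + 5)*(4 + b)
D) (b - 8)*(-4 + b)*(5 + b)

We need to factor -160 + b^2 + b*(-52) + b^3.
The factored form is (b + 4)*(b + 5)*(b - 8).
B) (b + 4)*(b + 5)*(b - 8)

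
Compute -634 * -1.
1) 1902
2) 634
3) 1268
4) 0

-634 * -1 = 634
2) 634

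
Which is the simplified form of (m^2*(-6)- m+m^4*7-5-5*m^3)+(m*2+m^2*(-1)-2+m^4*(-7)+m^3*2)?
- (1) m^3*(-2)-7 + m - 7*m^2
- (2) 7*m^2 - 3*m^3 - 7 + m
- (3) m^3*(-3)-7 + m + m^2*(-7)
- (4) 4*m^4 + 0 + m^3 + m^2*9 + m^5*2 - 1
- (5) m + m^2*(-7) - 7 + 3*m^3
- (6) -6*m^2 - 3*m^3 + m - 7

Adding the polynomials and combining like terms:
(m^2*(-6) - m + m^4*7 - 5 - 5*m^3) + (m*2 + m^2*(-1) - 2 + m^4*(-7) + m^3*2)
= m^3*(-3)-7 + m + m^2*(-7)
3) m^3*(-3)-7 + m + m^2*(-7)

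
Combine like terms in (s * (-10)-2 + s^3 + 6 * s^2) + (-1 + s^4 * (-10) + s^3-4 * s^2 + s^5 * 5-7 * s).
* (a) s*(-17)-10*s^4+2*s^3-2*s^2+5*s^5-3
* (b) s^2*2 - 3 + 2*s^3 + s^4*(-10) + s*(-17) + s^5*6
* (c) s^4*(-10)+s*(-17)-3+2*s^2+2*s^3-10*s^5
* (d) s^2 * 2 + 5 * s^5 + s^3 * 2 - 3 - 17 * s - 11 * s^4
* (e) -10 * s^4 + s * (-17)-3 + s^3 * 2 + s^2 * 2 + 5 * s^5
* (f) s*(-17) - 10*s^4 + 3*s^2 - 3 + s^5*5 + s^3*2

Adding the polynomials and combining like terms:
(s*(-10) - 2 + s^3 + 6*s^2) + (-1 + s^4*(-10) + s^3 - 4*s^2 + s^5*5 - 7*s)
= -10 * s^4 + s * (-17)-3 + s^3 * 2 + s^2 * 2 + 5 * s^5
e) -10 * s^4 + s * (-17)-3 + s^3 * 2 + s^2 * 2 + 5 * s^5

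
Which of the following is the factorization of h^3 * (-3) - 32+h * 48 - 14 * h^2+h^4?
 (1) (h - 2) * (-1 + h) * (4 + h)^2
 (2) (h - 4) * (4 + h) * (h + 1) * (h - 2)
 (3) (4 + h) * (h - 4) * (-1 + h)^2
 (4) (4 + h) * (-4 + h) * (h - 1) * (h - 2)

We need to factor h^3 * (-3) - 32+h * 48 - 14 * h^2+h^4.
The factored form is (4 + h) * (-4 + h) * (h - 1) * (h - 2).
4) (4 + h) * (-4 + h) * (h - 1) * (h - 2)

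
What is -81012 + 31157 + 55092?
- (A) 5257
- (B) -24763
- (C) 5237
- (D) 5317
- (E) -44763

First: -81012 + 31157 = -49855
Then: -49855 + 55092 = 5237
C) 5237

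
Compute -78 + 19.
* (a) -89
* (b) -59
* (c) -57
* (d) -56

-78 + 19 = -59
b) -59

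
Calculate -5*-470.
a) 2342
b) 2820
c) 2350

-5 * -470 = 2350
c) 2350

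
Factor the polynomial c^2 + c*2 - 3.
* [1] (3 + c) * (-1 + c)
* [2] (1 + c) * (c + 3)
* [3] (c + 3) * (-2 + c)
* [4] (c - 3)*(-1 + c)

We need to factor c^2 + c*2 - 3.
The factored form is (3 + c) * (-1 + c).
1) (3 + c) * (-1 + c)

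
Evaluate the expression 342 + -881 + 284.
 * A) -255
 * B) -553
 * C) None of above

First: 342 + -881 = -539
Then: -539 + 284 = -255
A) -255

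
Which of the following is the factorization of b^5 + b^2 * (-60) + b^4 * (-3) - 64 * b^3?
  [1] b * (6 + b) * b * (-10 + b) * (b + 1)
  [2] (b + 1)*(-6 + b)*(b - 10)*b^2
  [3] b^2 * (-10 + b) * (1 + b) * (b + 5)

We need to factor b^5 + b^2 * (-60) + b^4 * (-3) - 64 * b^3.
The factored form is b * (6 + b) * b * (-10 + b) * (b + 1).
1) b * (6 + b) * b * (-10 + b) * (b + 1)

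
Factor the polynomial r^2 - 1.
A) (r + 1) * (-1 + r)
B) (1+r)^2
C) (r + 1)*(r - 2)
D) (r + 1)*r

We need to factor r^2 - 1.
The factored form is (r + 1) * (-1 + r).
A) (r + 1) * (-1 + r)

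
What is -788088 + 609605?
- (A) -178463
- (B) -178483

-788088 + 609605 = -178483
B) -178483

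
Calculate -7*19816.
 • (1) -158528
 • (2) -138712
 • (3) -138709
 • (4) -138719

-7 * 19816 = -138712
2) -138712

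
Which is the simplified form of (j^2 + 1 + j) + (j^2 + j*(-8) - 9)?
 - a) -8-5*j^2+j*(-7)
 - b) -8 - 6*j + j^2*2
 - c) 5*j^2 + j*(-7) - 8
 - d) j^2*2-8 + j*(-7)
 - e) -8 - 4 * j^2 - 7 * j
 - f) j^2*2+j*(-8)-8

Adding the polynomials and combining like terms:
(j^2 + 1 + j) + (j^2 + j*(-8) - 9)
= j^2*2-8 + j*(-7)
d) j^2*2-8 + j*(-7)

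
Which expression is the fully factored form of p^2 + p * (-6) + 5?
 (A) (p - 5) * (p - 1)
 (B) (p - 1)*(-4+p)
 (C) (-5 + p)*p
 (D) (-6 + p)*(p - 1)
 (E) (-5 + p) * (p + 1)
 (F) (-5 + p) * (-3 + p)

We need to factor p^2 + p * (-6) + 5.
The factored form is (p - 5) * (p - 1).
A) (p - 5) * (p - 1)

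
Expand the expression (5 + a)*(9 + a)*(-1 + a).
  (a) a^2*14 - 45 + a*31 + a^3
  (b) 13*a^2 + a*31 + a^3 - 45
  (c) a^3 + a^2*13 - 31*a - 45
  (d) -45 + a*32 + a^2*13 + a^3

Expanding (5 + a)*(9 + a)*(-1 + a):
= 13*a^2 + a*31 + a^3 - 45
b) 13*a^2 + a*31 + a^3 - 45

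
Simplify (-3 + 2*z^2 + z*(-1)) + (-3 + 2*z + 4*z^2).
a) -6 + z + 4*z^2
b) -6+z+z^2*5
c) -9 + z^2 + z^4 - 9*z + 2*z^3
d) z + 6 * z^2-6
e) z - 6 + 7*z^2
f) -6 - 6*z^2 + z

Adding the polynomials and combining like terms:
(-3 + 2*z^2 + z*(-1)) + (-3 + 2*z + 4*z^2)
= z + 6 * z^2-6
d) z + 6 * z^2-6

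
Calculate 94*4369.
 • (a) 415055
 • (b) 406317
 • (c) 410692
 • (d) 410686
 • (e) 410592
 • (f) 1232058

94 * 4369 = 410686
d) 410686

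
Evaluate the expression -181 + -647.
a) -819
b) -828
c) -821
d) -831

-181 + -647 = -828
b) -828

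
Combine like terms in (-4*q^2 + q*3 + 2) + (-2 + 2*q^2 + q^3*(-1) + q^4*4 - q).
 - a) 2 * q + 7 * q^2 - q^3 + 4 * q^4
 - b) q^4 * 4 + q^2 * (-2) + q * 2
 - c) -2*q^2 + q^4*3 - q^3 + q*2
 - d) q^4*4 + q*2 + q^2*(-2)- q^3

Adding the polynomials and combining like terms:
(-4*q^2 + q*3 + 2) + (-2 + 2*q^2 + q^3*(-1) + q^4*4 - q)
= q^4*4 + q*2 + q^2*(-2)- q^3
d) q^4*4 + q*2 + q^2*(-2)- q^3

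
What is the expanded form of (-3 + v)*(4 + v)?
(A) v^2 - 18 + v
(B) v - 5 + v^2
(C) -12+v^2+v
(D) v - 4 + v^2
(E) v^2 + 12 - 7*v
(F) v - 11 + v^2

Expanding (-3 + v)*(4 + v):
= -12+v^2+v
C) -12+v^2+v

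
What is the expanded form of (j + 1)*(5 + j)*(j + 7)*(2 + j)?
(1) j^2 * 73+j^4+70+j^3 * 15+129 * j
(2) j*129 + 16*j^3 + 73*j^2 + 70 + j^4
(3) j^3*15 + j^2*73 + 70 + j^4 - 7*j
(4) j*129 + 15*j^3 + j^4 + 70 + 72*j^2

Expanding (j + 1)*(5 + j)*(j + 7)*(2 + j):
= j^2 * 73+j^4+70+j^3 * 15+129 * j
1) j^2 * 73+j^4+70+j^3 * 15+129 * j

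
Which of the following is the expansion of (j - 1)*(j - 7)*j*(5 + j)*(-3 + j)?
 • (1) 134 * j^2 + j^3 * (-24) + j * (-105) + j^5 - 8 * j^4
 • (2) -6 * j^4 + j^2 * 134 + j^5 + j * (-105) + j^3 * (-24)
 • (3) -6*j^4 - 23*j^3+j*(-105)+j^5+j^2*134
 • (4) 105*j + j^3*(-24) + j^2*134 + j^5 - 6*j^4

Expanding (j - 1)*(j - 7)*j*(5 + j)*(-3 + j):
= -6 * j^4 + j^2 * 134 + j^5 + j * (-105) + j^3 * (-24)
2) -6 * j^4 + j^2 * 134 + j^5 + j * (-105) + j^3 * (-24)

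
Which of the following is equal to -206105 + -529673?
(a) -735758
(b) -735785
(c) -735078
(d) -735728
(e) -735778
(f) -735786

-206105 + -529673 = -735778
e) -735778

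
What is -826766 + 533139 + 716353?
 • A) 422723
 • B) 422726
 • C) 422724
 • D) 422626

First: -826766 + 533139 = -293627
Then: -293627 + 716353 = 422726
B) 422726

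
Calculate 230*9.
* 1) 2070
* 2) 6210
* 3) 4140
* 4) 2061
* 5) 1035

230 * 9 = 2070
1) 2070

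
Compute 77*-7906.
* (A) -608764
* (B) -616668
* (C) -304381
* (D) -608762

77 * -7906 = -608762
D) -608762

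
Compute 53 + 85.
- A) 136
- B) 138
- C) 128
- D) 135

53 + 85 = 138
B) 138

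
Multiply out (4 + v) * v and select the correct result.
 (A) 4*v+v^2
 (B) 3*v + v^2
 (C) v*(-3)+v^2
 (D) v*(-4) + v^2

Expanding (4 + v) * v:
= 4*v+v^2
A) 4*v+v^2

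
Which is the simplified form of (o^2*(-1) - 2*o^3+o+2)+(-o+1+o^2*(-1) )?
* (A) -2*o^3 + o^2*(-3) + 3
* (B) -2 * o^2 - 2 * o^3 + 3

Adding the polynomials and combining like terms:
(o^2*(-1) - 2*o^3 + o + 2) + (-o + 1 + o^2*(-1))
= -2 * o^2 - 2 * o^3 + 3
B) -2 * o^2 - 2 * o^3 + 3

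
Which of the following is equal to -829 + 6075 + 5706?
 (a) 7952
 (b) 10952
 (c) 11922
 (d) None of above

First: -829 + 6075 = 5246
Then: 5246 + 5706 = 10952
b) 10952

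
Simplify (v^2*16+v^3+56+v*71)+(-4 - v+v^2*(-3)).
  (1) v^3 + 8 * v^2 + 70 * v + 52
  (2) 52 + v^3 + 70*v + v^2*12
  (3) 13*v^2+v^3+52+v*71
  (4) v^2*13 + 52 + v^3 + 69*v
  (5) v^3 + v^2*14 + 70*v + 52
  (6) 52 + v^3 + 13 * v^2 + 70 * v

Adding the polynomials and combining like terms:
(v^2*16 + v^3 + 56 + v*71) + (-4 - v + v^2*(-3))
= 52 + v^3 + 13 * v^2 + 70 * v
6) 52 + v^3 + 13 * v^2 + 70 * v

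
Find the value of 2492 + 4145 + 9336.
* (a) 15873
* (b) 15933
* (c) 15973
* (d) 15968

First: 2492 + 4145 = 6637
Then: 6637 + 9336 = 15973
c) 15973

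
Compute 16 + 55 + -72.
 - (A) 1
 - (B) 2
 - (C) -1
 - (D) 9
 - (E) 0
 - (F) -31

First: 16 + 55 = 71
Then: 71 + -72 = -1
C) -1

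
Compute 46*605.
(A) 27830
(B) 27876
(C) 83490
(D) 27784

46 * 605 = 27830
A) 27830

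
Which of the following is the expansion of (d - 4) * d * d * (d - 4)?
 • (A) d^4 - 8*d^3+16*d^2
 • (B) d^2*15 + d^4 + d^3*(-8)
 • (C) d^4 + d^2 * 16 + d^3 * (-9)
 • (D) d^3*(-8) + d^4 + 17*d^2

Expanding (d - 4) * d * d * (d - 4):
= d^4 - 8*d^3+16*d^2
A) d^4 - 8*d^3+16*d^2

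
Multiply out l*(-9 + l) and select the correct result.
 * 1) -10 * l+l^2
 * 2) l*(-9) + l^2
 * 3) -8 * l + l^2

Expanding l*(-9 + l):
= l*(-9) + l^2
2) l*(-9) + l^2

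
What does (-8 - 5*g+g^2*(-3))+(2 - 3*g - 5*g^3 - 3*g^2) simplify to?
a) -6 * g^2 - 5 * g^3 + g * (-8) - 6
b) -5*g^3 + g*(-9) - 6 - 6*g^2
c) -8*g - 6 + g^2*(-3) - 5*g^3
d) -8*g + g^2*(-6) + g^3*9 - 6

Adding the polynomials and combining like terms:
(-8 - 5*g + g^2*(-3)) + (2 - 3*g - 5*g^3 - 3*g^2)
= -6 * g^2 - 5 * g^3 + g * (-8) - 6
a) -6 * g^2 - 5 * g^3 + g * (-8) - 6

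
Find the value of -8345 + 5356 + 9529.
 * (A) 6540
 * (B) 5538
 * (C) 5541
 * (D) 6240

First: -8345 + 5356 = -2989
Then: -2989 + 9529 = 6540
A) 6540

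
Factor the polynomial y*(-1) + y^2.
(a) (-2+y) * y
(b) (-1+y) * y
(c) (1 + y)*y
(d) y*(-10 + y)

We need to factor y*(-1) + y^2.
The factored form is (-1+y) * y.
b) (-1+y) * y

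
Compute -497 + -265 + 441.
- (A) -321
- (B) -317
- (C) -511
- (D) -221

First: -497 + -265 = -762
Then: -762 + 441 = -321
A) -321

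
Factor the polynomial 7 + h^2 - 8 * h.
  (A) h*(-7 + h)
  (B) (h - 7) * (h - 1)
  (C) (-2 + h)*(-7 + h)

We need to factor 7 + h^2 - 8 * h.
The factored form is (h - 7) * (h - 1).
B) (h - 7) * (h - 1)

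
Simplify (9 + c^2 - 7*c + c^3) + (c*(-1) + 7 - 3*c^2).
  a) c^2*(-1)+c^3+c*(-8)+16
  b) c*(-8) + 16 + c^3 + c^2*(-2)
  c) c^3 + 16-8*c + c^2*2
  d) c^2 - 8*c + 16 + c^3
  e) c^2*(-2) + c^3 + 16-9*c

Adding the polynomials and combining like terms:
(9 + c^2 - 7*c + c^3) + (c*(-1) + 7 - 3*c^2)
= c*(-8) + 16 + c^3 + c^2*(-2)
b) c*(-8) + 16 + c^3 + c^2*(-2)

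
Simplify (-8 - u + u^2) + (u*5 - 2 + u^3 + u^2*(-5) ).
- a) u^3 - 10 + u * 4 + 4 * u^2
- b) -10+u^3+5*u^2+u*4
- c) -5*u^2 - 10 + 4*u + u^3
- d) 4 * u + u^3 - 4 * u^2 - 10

Adding the polynomials and combining like terms:
(-8 - u + u^2) + (u*5 - 2 + u^3 + u^2*(-5))
= 4 * u + u^3 - 4 * u^2 - 10
d) 4 * u + u^3 - 4 * u^2 - 10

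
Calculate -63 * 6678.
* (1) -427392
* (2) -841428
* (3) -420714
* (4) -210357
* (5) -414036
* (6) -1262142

-63 * 6678 = -420714
3) -420714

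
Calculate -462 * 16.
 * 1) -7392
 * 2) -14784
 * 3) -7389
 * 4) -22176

-462 * 16 = -7392
1) -7392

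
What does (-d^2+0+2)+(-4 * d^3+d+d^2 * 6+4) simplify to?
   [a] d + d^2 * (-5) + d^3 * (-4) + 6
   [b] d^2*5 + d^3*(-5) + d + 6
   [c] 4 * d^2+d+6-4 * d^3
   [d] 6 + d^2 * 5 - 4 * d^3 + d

Adding the polynomials and combining like terms:
(-d^2 + 0 + 2) + (-4*d^3 + d + d^2*6 + 4)
= 6 + d^2 * 5 - 4 * d^3 + d
d) 6 + d^2 * 5 - 4 * d^3 + d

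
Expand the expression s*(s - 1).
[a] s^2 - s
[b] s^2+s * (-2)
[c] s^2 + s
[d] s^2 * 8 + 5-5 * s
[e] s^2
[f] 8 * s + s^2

Expanding s*(s - 1):
= s^2 - s
a) s^2 - s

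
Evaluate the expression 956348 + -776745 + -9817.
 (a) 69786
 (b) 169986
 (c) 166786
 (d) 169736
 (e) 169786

First: 956348 + -776745 = 179603
Then: 179603 + -9817 = 169786
e) 169786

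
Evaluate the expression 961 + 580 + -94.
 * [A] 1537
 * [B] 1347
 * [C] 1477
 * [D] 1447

First: 961 + 580 = 1541
Then: 1541 + -94 = 1447
D) 1447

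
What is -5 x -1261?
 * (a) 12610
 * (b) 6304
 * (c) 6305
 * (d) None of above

-5 * -1261 = 6305
c) 6305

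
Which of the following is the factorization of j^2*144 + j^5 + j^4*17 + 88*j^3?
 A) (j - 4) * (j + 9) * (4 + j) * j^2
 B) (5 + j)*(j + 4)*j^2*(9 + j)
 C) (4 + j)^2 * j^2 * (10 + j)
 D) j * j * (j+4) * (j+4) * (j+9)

We need to factor j^2*144 + j^5 + j^4*17 + 88*j^3.
The factored form is j * j * (j+4) * (j+4) * (j+9).
D) j * j * (j+4) * (j+4) * (j+9)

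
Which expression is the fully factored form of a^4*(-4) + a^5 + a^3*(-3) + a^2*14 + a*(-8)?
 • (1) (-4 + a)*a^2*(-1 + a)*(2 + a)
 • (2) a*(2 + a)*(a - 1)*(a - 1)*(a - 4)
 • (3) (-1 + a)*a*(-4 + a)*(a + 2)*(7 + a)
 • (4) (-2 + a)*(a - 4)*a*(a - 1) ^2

We need to factor a^4*(-4) + a^5 + a^3*(-3) + a^2*14 + a*(-8).
The factored form is a*(2 + a)*(a - 1)*(a - 1)*(a - 4).
2) a*(2 + a)*(a - 1)*(a - 1)*(a - 4)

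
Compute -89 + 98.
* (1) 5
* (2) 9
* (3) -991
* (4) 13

-89 + 98 = 9
2) 9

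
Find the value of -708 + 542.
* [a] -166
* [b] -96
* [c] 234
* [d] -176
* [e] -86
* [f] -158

-708 + 542 = -166
a) -166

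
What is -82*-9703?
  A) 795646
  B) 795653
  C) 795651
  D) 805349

-82 * -9703 = 795646
A) 795646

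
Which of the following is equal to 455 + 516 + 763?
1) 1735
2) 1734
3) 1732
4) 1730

First: 455 + 516 = 971
Then: 971 + 763 = 1734
2) 1734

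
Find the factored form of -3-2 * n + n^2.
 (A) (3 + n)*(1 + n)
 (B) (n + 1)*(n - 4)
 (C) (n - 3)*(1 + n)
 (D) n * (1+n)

We need to factor -3-2 * n + n^2.
The factored form is (n - 3)*(1 + n).
C) (n - 3)*(1 + n)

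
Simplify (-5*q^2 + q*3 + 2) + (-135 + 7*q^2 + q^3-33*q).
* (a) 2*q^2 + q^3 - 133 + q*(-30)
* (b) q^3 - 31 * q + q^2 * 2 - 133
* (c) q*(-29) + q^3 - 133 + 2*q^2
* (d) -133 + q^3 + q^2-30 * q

Adding the polynomials and combining like terms:
(-5*q^2 + q*3 + 2) + (-135 + 7*q^2 + q^3 - 33*q)
= 2*q^2 + q^3 - 133 + q*(-30)
a) 2*q^2 + q^3 - 133 + q*(-30)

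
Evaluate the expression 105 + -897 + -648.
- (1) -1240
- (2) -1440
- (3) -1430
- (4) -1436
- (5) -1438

First: 105 + -897 = -792
Then: -792 + -648 = -1440
2) -1440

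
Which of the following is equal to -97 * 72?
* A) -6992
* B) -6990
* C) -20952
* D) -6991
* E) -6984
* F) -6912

-97 * 72 = -6984
E) -6984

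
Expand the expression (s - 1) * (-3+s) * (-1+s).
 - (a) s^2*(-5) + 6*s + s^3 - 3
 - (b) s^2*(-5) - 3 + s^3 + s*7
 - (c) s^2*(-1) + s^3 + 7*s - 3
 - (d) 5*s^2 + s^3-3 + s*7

Expanding (s - 1) * (-3+s) * (-1+s):
= s^2*(-5) - 3 + s^3 + s*7
b) s^2*(-5) - 3 + s^3 + s*7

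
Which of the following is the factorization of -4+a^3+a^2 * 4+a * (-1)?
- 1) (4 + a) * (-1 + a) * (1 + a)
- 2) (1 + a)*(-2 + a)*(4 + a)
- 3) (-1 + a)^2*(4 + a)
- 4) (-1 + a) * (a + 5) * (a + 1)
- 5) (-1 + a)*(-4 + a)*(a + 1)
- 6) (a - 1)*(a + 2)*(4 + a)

We need to factor -4+a^3+a^2 * 4+a * (-1).
The factored form is (4 + a) * (-1 + a) * (1 + a).
1) (4 + a) * (-1 + a) * (1 + a)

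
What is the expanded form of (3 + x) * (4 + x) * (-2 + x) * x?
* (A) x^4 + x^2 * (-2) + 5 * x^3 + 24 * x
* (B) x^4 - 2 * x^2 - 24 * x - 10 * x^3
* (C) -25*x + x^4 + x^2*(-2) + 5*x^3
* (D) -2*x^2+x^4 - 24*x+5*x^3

Expanding (3 + x) * (4 + x) * (-2 + x) * x:
= -2*x^2+x^4 - 24*x+5*x^3
D) -2*x^2+x^4 - 24*x+5*x^3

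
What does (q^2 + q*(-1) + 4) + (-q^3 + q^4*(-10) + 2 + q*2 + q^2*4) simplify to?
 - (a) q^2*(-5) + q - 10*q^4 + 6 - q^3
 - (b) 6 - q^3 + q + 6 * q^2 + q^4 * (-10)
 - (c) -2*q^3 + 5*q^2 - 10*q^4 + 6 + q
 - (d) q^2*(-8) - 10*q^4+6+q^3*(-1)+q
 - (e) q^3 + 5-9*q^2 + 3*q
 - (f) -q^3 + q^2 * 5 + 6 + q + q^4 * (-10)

Adding the polynomials and combining like terms:
(q^2 + q*(-1) + 4) + (-q^3 + q^4*(-10) + 2 + q*2 + q^2*4)
= -q^3 + q^2 * 5 + 6 + q + q^4 * (-10)
f) -q^3 + q^2 * 5 + 6 + q + q^4 * (-10)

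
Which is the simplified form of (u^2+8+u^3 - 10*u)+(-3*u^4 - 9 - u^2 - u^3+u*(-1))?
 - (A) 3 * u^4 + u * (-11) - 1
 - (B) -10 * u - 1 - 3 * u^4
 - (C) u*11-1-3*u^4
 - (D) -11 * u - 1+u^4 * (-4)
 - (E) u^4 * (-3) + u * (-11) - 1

Adding the polynomials and combining like terms:
(u^2 + 8 + u^3 - 10*u) + (-3*u^4 - 9 - u^2 - u^3 + u*(-1))
= u^4 * (-3) + u * (-11) - 1
E) u^4 * (-3) + u * (-11) - 1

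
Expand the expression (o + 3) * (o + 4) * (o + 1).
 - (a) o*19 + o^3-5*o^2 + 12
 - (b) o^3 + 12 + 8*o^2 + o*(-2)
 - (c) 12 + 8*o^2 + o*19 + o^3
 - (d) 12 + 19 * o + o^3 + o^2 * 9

Expanding (o + 3) * (o + 4) * (o + 1):
= 12 + 8*o^2 + o*19 + o^3
c) 12 + 8*o^2 + o*19 + o^3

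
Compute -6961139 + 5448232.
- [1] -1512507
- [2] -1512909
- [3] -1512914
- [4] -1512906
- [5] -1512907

-6961139 + 5448232 = -1512907
5) -1512907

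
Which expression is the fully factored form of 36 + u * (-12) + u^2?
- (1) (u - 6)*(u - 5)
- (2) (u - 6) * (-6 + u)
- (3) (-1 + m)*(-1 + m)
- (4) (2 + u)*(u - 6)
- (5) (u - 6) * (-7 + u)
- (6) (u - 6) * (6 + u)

We need to factor 36 + u * (-12) + u^2.
The factored form is (u - 6) * (-6 + u).
2) (u - 6) * (-6 + u)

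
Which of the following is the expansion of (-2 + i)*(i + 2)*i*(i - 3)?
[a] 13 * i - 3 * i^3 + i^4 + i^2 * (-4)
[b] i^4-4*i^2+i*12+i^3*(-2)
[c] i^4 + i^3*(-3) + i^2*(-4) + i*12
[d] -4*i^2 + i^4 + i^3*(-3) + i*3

Expanding (-2 + i)*(i + 2)*i*(i - 3):
= i^4 + i^3*(-3) + i^2*(-4) + i*12
c) i^4 + i^3*(-3) + i^2*(-4) + i*12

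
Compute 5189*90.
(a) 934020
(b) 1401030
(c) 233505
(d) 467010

5189 * 90 = 467010
d) 467010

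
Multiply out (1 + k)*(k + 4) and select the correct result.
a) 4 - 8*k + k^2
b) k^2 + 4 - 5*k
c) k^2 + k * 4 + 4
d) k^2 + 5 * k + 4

Expanding (1 + k)*(k + 4):
= k^2 + 5 * k + 4
d) k^2 + 5 * k + 4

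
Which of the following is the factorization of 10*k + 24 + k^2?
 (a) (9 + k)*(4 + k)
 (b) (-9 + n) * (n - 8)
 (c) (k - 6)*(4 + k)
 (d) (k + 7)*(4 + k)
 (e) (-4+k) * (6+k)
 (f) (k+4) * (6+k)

We need to factor 10*k + 24 + k^2.
The factored form is (k+4) * (6+k).
f) (k+4) * (6+k)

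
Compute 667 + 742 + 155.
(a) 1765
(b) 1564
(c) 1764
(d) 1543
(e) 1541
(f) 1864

First: 667 + 742 = 1409
Then: 1409 + 155 = 1564
b) 1564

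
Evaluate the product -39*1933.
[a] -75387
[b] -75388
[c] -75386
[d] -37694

-39 * 1933 = -75387
a) -75387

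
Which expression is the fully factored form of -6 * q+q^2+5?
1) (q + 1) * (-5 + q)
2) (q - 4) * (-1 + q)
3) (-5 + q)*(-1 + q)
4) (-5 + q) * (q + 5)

We need to factor -6 * q+q^2+5.
The factored form is (-5 + q)*(-1 + q).
3) (-5 + q)*(-1 + q)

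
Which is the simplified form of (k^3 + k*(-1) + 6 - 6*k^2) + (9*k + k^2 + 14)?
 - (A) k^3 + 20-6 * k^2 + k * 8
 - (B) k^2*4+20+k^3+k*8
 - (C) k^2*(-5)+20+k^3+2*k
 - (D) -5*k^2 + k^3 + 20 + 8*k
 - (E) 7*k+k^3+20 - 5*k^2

Adding the polynomials and combining like terms:
(k^3 + k*(-1) + 6 - 6*k^2) + (9*k + k^2 + 14)
= -5*k^2 + k^3 + 20 + 8*k
D) -5*k^2 + k^3 + 20 + 8*k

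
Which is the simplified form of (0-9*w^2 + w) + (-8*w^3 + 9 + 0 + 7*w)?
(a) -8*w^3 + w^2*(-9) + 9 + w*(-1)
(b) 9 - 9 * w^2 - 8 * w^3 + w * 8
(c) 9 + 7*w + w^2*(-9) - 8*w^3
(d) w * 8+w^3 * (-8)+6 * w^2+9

Adding the polynomials and combining like terms:
(0 - 9*w^2 + w) + (-8*w^3 + 9 + 0 + 7*w)
= 9 - 9 * w^2 - 8 * w^3 + w * 8
b) 9 - 9 * w^2 - 8 * w^3 + w * 8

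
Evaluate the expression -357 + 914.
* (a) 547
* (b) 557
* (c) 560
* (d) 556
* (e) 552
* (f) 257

-357 + 914 = 557
b) 557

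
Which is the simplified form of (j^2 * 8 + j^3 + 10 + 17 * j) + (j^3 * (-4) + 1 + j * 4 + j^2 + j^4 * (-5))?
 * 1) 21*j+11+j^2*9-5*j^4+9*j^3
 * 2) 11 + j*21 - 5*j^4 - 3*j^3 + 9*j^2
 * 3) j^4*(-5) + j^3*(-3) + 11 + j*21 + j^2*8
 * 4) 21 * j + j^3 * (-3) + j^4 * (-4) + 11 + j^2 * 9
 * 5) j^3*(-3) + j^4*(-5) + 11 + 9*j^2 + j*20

Adding the polynomials and combining like terms:
(j^2*8 + j^3 + 10 + 17*j) + (j^3*(-4) + 1 + j*4 + j^2 + j^4*(-5))
= 11 + j*21 - 5*j^4 - 3*j^3 + 9*j^2
2) 11 + j*21 - 5*j^4 - 3*j^3 + 9*j^2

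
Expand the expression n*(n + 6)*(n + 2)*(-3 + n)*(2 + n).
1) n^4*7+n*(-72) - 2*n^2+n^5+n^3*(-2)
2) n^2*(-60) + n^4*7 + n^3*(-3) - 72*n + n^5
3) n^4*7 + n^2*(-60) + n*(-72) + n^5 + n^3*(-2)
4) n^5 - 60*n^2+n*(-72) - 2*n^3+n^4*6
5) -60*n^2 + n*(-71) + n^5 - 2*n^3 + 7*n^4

Expanding n*(n + 6)*(n + 2)*(-3 + n)*(2 + n):
= n^4*7 + n^2*(-60) + n*(-72) + n^5 + n^3*(-2)
3) n^4*7 + n^2*(-60) + n*(-72) + n^5 + n^3*(-2)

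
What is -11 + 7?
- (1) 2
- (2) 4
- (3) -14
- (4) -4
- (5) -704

-11 + 7 = -4
4) -4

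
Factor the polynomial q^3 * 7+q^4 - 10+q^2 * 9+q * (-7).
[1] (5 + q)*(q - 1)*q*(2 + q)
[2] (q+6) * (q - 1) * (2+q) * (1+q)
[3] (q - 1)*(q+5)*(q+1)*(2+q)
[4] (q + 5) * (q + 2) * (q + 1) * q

We need to factor q^3 * 7+q^4 - 10+q^2 * 9+q * (-7).
The factored form is (q - 1)*(q+5)*(q+1)*(2+q).
3) (q - 1)*(q+5)*(q+1)*(2+q)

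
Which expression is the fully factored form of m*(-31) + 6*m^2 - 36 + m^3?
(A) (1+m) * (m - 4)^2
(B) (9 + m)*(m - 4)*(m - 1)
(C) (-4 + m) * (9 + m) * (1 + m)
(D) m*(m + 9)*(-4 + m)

We need to factor m*(-31) + 6*m^2 - 36 + m^3.
The factored form is (-4 + m) * (9 + m) * (1 + m).
C) (-4 + m) * (9 + m) * (1 + m)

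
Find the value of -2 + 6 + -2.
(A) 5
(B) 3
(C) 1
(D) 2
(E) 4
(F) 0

First: -2 + 6 = 4
Then: 4 + -2 = 2
D) 2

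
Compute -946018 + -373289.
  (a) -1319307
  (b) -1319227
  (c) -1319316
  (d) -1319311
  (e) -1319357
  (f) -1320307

-946018 + -373289 = -1319307
a) -1319307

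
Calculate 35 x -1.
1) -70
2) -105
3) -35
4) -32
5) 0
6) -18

35 * -1 = -35
3) -35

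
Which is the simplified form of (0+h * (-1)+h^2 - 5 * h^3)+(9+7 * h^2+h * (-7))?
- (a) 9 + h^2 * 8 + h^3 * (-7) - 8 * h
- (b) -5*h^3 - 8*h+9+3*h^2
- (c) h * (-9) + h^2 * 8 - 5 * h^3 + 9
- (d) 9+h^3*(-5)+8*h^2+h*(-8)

Adding the polynomials and combining like terms:
(0 + h*(-1) + h^2 - 5*h^3) + (9 + 7*h^2 + h*(-7))
= 9+h^3*(-5)+8*h^2+h*(-8)
d) 9+h^3*(-5)+8*h^2+h*(-8)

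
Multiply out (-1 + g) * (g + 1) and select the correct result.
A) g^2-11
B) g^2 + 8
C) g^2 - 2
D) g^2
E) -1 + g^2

Expanding (-1 + g) * (g + 1):
= -1 + g^2
E) -1 + g^2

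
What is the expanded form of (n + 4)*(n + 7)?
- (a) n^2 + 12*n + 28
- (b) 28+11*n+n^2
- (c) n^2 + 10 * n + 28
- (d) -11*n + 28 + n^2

Expanding (n + 4)*(n + 7):
= 28+11*n+n^2
b) 28+11*n+n^2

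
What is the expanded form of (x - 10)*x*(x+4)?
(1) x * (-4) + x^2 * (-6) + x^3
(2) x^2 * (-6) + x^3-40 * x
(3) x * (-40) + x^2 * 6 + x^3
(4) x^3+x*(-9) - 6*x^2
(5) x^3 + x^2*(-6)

Expanding (x - 10)*x*(x+4):
= x^2 * (-6) + x^3-40 * x
2) x^2 * (-6) + x^3-40 * x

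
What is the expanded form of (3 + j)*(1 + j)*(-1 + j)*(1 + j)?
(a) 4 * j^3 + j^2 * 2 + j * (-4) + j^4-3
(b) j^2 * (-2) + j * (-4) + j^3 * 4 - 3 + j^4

Expanding (3 + j)*(1 + j)*(-1 + j)*(1 + j):
= 4 * j^3 + j^2 * 2 + j * (-4) + j^4-3
a) 4 * j^3 + j^2 * 2 + j * (-4) + j^4-3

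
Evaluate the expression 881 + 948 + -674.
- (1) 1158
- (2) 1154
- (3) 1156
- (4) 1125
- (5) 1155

First: 881 + 948 = 1829
Then: 1829 + -674 = 1155
5) 1155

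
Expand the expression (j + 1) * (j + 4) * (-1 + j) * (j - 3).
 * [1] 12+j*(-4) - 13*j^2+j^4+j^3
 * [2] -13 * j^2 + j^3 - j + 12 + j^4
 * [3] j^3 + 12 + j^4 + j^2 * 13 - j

Expanding (j + 1) * (j + 4) * (-1 + j) * (j - 3):
= -13 * j^2 + j^3 - j + 12 + j^4
2) -13 * j^2 + j^3 - j + 12 + j^4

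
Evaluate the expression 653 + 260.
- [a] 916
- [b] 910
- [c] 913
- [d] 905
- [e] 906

653 + 260 = 913
c) 913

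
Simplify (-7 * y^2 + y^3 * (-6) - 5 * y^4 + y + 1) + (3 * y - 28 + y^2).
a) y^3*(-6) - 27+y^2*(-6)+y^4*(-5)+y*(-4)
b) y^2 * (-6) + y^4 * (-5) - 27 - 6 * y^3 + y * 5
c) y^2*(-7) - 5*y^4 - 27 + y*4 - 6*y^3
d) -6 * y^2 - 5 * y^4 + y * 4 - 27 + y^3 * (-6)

Adding the polynomials and combining like terms:
(-7*y^2 + y^3*(-6) - 5*y^4 + y + 1) + (3*y - 28 + y^2)
= -6 * y^2 - 5 * y^4 + y * 4 - 27 + y^3 * (-6)
d) -6 * y^2 - 5 * y^4 + y * 4 - 27 + y^3 * (-6)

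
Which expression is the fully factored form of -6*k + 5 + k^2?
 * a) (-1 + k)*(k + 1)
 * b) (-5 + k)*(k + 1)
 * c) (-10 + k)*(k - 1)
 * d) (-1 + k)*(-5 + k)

We need to factor -6*k + 5 + k^2.
The factored form is (-1 + k)*(-5 + k).
d) (-1 + k)*(-5 + k)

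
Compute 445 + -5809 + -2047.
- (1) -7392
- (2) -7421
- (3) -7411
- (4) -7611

First: 445 + -5809 = -5364
Then: -5364 + -2047 = -7411
3) -7411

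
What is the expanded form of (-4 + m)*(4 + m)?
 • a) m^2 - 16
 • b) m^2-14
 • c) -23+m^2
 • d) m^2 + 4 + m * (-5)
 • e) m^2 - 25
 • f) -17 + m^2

Expanding (-4 + m)*(4 + m):
= m^2 - 16
a) m^2 - 16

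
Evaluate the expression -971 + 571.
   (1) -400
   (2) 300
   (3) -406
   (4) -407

-971 + 571 = -400
1) -400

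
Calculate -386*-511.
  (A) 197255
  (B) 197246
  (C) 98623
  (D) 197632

-386 * -511 = 197246
B) 197246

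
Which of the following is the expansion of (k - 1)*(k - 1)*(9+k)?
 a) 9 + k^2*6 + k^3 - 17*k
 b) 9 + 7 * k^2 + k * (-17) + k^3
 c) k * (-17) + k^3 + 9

Expanding (k - 1)*(k - 1)*(9+k):
= 9 + 7 * k^2 + k * (-17) + k^3
b) 9 + 7 * k^2 + k * (-17) + k^3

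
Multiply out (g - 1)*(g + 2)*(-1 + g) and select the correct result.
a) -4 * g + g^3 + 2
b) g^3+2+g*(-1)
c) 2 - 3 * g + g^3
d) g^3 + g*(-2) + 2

Expanding (g - 1)*(g + 2)*(-1 + g):
= 2 - 3 * g + g^3
c) 2 - 3 * g + g^3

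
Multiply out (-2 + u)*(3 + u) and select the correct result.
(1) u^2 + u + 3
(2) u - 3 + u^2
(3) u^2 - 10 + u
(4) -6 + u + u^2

Expanding (-2 + u)*(3 + u):
= -6 + u + u^2
4) -6 + u + u^2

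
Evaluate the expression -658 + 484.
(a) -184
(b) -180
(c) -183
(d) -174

-658 + 484 = -174
d) -174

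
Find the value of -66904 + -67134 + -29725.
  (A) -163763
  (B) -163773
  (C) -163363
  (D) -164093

First: -66904 + -67134 = -134038
Then: -134038 + -29725 = -163763
A) -163763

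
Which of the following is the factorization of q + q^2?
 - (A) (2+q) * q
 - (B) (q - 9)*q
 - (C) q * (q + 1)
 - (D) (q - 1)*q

We need to factor q + q^2.
The factored form is q * (q + 1).
C) q * (q + 1)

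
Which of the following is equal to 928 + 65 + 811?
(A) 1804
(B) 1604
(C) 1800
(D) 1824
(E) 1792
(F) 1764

First: 928 + 65 = 993
Then: 993 + 811 = 1804
A) 1804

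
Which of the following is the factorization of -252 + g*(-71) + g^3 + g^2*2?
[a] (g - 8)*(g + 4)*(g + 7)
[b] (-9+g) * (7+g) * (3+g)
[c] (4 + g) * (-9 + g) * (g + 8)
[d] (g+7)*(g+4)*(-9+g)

We need to factor -252 + g*(-71) + g^3 + g^2*2.
The factored form is (g+7)*(g+4)*(-9+g).
d) (g+7)*(g+4)*(-9+g)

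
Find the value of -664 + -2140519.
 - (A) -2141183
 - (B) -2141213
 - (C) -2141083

-664 + -2140519 = -2141183
A) -2141183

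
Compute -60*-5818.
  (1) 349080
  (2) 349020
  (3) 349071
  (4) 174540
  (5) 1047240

-60 * -5818 = 349080
1) 349080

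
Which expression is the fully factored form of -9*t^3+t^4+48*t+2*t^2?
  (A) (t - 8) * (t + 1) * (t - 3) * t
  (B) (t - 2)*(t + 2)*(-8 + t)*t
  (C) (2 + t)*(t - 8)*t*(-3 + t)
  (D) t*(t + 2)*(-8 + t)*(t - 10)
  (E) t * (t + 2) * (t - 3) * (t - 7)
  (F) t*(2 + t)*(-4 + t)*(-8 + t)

We need to factor -9*t^3+t^4+48*t+2*t^2.
The factored form is (2 + t)*(t - 8)*t*(-3 + t).
C) (2 + t)*(t - 8)*t*(-3 + t)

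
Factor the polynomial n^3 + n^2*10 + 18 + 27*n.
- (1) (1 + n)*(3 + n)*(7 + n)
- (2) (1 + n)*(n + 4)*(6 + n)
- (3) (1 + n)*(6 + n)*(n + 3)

We need to factor n^3 + n^2*10 + 18 + 27*n.
The factored form is (1 + n)*(6 + n)*(n + 3).
3) (1 + n)*(6 + n)*(n + 3)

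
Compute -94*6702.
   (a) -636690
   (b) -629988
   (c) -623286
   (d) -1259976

-94 * 6702 = -629988
b) -629988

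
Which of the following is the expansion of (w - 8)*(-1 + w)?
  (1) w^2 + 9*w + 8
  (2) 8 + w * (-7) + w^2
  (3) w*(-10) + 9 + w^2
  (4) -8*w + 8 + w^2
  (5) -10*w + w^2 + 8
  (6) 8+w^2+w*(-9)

Expanding (w - 8)*(-1 + w):
= 8+w^2+w*(-9)
6) 8+w^2+w*(-9)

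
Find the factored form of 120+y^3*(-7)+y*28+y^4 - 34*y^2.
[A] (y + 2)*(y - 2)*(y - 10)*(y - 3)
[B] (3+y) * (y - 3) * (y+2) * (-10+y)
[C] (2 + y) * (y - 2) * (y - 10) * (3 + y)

We need to factor 120+y^3*(-7)+y*28+y^4 - 34*y^2.
The factored form is (2 + y) * (y - 2) * (y - 10) * (3 + y).
C) (2 + y) * (y - 2) * (y - 10) * (3 + y)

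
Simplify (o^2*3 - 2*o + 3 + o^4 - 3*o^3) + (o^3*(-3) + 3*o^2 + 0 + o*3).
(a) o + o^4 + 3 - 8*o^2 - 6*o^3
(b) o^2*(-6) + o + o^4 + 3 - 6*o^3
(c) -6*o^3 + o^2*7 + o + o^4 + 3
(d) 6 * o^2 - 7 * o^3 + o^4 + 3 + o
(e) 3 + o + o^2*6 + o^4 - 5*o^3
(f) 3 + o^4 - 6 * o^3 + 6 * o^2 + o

Adding the polynomials and combining like terms:
(o^2*3 - 2*o + 3 + o^4 - 3*o^3) + (o^3*(-3) + 3*o^2 + 0 + o*3)
= 3 + o^4 - 6 * o^3 + 6 * o^2 + o
f) 3 + o^4 - 6 * o^3 + 6 * o^2 + o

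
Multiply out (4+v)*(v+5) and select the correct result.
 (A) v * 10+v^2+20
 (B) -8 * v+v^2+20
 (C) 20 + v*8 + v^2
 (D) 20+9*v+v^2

Expanding (4+v)*(v+5):
= 20+9*v+v^2
D) 20+9*v+v^2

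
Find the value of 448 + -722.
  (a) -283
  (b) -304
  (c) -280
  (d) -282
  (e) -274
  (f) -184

448 + -722 = -274
e) -274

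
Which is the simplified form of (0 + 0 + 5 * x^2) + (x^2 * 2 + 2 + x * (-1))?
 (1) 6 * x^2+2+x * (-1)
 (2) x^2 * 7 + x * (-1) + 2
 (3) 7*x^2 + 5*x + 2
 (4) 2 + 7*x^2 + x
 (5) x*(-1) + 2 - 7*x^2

Adding the polynomials and combining like terms:
(0 + 0 + 5*x^2) + (x^2*2 + 2 + x*(-1))
= x^2 * 7 + x * (-1) + 2
2) x^2 * 7 + x * (-1) + 2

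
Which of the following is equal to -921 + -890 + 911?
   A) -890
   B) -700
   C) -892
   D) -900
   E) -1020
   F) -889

First: -921 + -890 = -1811
Then: -1811 + 911 = -900
D) -900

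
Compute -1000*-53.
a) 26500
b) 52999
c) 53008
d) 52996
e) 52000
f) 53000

-1000 * -53 = 53000
f) 53000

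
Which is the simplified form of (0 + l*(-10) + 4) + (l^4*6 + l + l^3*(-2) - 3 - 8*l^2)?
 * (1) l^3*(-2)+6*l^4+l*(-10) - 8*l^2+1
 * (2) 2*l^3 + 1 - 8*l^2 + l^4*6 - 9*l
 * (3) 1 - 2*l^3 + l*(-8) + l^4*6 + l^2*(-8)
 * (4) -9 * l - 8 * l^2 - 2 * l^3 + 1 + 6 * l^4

Adding the polynomials and combining like terms:
(0 + l*(-10) + 4) + (l^4*6 + l + l^3*(-2) - 3 - 8*l^2)
= -9 * l - 8 * l^2 - 2 * l^3 + 1 + 6 * l^4
4) -9 * l - 8 * l^2 - 2 * l^3 + 1 + 6 * l^4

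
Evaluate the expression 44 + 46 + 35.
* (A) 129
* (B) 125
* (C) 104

First: 44 + 46 = 90
Then: 90 + 35 = 125
B) 125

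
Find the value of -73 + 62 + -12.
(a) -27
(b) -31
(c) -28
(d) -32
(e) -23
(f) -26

First: -73 + 62 = -11
Then: -11 + -12 = -23
e) -23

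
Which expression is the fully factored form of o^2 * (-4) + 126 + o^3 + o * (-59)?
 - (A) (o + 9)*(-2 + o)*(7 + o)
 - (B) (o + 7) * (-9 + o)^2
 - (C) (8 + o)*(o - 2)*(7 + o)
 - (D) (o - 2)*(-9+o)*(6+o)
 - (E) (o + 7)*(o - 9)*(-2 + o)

We need to factor o^2 * (-4) + 126 + o^3 + o * (-59).
The factored form is (o + 7)*(o - 9)*(-2 + o).
E) (o + 7)*(o - 9)*(-2 + o)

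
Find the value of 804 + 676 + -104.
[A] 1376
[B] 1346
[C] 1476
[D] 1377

First: 804 + 676 = 1480
Then: 1480 + -104 = 1376
A) 1376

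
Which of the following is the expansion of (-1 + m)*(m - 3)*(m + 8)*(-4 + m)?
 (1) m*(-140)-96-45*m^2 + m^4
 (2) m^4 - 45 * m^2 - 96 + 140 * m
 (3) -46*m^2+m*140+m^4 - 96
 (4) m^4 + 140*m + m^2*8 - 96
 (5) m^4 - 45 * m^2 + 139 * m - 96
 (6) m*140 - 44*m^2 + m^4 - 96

Expanding (-1 + m)*(m - 3)*(m + 8)*(-4 + m):
= m^4 - 45 * m^2 - 96 + 140 * m
2) m^4 - 45 * m^2 - 96 + 140 * m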